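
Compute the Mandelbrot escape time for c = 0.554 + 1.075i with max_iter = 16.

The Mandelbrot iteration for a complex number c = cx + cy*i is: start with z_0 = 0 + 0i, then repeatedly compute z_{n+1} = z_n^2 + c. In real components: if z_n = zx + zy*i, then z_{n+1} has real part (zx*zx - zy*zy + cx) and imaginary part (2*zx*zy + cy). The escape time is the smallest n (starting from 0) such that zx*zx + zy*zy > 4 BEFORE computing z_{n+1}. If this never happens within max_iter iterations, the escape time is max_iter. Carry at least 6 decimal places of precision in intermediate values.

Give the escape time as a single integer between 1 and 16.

z_0 = 0 + 0i, c = 0.5540 + 1.0750i
Iter 1: z = 0.5540 + 1.0750i, |z|^2 = 1.4625
Iter 2: z = -0.2947 + 2.2661i, |z|^2 = 5.2221
Escaped at iteration 2

Answer: 2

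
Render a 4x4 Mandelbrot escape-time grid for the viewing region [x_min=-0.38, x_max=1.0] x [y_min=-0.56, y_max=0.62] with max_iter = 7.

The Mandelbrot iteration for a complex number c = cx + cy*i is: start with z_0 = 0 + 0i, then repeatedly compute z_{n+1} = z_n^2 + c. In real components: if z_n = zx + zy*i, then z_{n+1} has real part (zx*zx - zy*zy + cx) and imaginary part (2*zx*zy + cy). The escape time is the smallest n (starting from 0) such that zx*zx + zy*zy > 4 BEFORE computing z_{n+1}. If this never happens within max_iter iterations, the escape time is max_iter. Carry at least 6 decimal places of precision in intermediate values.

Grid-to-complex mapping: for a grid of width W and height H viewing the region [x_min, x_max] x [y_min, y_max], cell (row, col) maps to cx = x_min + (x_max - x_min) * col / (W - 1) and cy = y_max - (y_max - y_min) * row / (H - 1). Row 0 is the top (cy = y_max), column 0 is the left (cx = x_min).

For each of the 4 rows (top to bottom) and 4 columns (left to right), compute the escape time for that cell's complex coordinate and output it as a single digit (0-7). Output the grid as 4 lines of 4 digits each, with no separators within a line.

Answer: 7742
7742
7742
7742

Derivation:
(row=0, col=0): c = -0.3800 + 0.6200i → escape time 7
(row=0, col=1): c = 0.0800 + 0.6200i → escape time 7
(row=0, col=2): c = 0.5400 + 0.6200i → escape time 4
(row=0, col=3): c = 1.0000 + 0.6200i → escape time 2
(row=1, col=0): c = -0.3800 + 0.2267i → escape time 7
(row=1, col=1): c = 0.0800 + 0.2267i → escape time 7
(row=1, col=2): c = 0.5400 + 0.2267i → escape time 4
(row=1, col=3): c = 1.0000 + 0.2267i → escape time 2
(row=2, col=0): c = -0.3800 + -0.1667i → escape time 7
(row=2, col=1): c = 0.0800 + -0.1667i → escape time 7
(row=2, col=2): c = 0.5400 + -0.1667i → escape time 4
(row=2, col=3): c = 1.0000 + -0.1667i → escape time 2
(row=3, col=0): c = -0.3800 + -0.5600i → escape time 7
(row=3, col=1): c = 0.0800 + -0.5600i → escape time 7
(row=3, col=2): c = 0.5400 + -0.5600i → escape time 4
(row=3, col=3): c = 1.0000 + -0.5600i → escape time 2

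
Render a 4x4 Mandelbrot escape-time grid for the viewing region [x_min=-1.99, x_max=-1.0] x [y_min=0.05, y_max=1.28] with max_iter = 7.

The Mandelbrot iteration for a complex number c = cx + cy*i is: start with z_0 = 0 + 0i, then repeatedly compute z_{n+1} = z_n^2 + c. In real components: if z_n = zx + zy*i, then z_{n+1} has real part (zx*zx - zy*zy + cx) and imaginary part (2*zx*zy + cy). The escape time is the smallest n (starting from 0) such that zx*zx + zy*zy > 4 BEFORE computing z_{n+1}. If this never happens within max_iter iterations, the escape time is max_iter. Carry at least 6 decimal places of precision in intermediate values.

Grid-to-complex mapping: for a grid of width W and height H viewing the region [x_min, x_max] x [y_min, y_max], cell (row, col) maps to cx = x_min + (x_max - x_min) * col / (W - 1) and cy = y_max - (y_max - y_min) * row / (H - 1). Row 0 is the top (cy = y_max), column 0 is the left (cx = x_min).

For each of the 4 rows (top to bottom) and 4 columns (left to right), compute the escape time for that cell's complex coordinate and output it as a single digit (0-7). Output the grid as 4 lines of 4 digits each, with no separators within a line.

Answer: 1122
1233
1345
4777

Derivation:
(row=0, col=0): c = -1.9900 + 1.2800i → escape time 1
(row=0, col=1): c = -1.6600 + 1.2800i → escape time 1
(row=0, col=2): c = -1.3300 + 1.2800i → escape time 2
(row=0, col=3): c = -1.0000 + 1.2800i → escape time 2
(row=1, col=0): c = -1.9900 + 0.8700i → escape time 1
(row=1, col=1): c = -1.6600 + 0.8700i → escape time 2
(row=1, col=2): c = -1.3300 + 0.8700i → escape time 3
(row=1, col=3): c = -1.0000 + 0.8700i → escape time 3
(row=2, col=0): c = -1.9900 + 0.4600i → escape time 1
(row=2, col=1): c = -1.6600 + 0.4600i → escape time 3
(row=2, col=2): c = -1.3300 + 0.4600i → escape time 4
(row=2, col=3): c = -1.0000 + 0.4600i → escape time 5
(row=3, col=0): c = -1.9900 + 0.0500i → escape time 4
(row=3, col=1): c = -1.6600 + 0.0500i → escape time 7
(row=3, col=2): c = -1.3300 + 0.0500i → escape time 7
(row=3, col=3): c = -1.0000 + 0.0500i → escape time 7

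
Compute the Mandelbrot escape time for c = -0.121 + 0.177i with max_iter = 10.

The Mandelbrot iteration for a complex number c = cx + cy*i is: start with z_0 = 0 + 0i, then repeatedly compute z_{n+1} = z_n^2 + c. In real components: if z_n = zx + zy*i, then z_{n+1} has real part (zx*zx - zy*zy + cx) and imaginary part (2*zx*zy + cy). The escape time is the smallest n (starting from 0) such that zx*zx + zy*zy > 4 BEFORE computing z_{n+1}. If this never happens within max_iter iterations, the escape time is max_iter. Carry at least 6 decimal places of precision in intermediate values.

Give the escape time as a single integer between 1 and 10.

z_0 = 0 + 0i, c = -0.1210 + 0.1770i
Iter 1: z = -0.1210 + 0.1770i, |z|^2 = 0.0460
Iter 2: z = -0.1377 + 0.1342i, |z|^2 = 0.0370
Iter 3: z = -0.1200 + 0.1401i, |z|^2 = 0.0340
Iter 4: z = -0.1262 + 0.1434i, |z|^2 = 0.0365
Iter 5: z = -0.1256 + 0.1408i, |z|^2 = 0.0356
Iter 6: z = -0.1250 + 0.1416i, |z|^2 = 0.0357
Iter 7: z = -0.1254 + 0.1416i, |z|^2 = 0.0358
Iter 8: z = -0.1253 + 0.1415i, |z|^2 = 0.0357
Iter 9: z = -0.1253 + 0.1415i, |z|^2 = 0.0357

Answer: 10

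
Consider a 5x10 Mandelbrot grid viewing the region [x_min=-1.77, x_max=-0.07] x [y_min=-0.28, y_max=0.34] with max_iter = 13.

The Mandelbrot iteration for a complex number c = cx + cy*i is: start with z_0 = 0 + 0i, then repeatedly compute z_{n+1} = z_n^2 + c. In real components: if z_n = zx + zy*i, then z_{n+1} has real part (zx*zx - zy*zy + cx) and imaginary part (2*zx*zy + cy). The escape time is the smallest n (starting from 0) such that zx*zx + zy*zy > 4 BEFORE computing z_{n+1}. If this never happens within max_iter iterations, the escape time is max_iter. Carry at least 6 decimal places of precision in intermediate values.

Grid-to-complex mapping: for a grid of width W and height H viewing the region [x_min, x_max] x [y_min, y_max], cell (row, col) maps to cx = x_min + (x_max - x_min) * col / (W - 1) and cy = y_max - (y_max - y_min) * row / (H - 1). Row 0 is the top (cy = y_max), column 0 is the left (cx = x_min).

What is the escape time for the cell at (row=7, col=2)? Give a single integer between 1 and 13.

z_0 = 0 + 0i, c = -0.9200 + -0.1422i
Iter 1: z = -0.9200 + -0.1422i, |z|^2 = 0.8666
Iter 2: z = -0.0938 + 0.1195i, |z|^2 = 0.0231
Iter 3: z = -0.9255 + -0.1646i, |z|^2 = 0.8836
Iter 4: z = -0.0906 + 0.1625i, |z|^2 = 0.0346
Iter 5: z = -0.9382 + -0.1717i, |z|^2 = 0.9097
Iter 6: z = -0.0693 + 0.1799i, |z|^2 = 0.0372
Iter 7: z = -0.9476 + -0.1671i, |z|^2 = 0.9258
Iter 8: z = -0.0500 + 0.1745i, |z|^2 = 0.0330
Iter 9: z = -0.9480 + -0.1597i, |z|^2 = 0.9241
Iter 10: z = -0.0469 + 0.1605i, |z|^2 = 0.0280
Iter 11: z = -0.9436 + -0.1573i, |z|^2 = 0.9151
Iter 12: z = -0.0544 + 0.1546i, |z|^2 = 0.0269

Answer: 13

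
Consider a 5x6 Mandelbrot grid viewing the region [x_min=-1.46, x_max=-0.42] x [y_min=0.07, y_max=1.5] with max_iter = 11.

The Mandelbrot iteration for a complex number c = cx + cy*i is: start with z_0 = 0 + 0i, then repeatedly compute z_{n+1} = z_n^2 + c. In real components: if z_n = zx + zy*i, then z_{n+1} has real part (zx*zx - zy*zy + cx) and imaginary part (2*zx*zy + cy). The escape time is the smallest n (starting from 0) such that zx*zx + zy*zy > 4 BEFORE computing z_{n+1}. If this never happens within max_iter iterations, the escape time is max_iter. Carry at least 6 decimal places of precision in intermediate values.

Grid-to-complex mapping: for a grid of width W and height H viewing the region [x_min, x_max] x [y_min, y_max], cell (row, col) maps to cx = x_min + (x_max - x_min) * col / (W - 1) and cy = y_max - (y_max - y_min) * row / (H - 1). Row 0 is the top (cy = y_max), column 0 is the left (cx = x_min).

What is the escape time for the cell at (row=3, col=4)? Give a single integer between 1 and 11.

z_0 = 0 + 0i, c = -0.4200 + 0.6420i
Iter 1: z = -0.4200 + 0.6420i, |z|^2 = 0.5886
Iter 2: z = -0.6558 + 0.1027i, |z|^2 = 0.4406
Iter 3: z = -0.0005 + 0.5073i, |z|^2 = 0.2573
Iter 4: z = -0.6773 + 0.6415i, |z|^2 = 0.8703
Iter 5: z = -0.3727 + -0.2270i, |z|^2 = 0.1904
Iter 6: z = -0.3326 + 0.8112i, |z|^2 = 0.7687
Iter 7: z = -0.9674 + 0.1024i, |z|^2 = 0.9463
Iter 8: z = 0.5054 + 0.4439i, |z|^2 = 0.4525
Iter 9: z = -0.3617 + 1.0907i, |z|^2 = 1.3204
Iter 10: z = -1.4788 + -0.1469i, |z|^2 = 2.2084

Answer: 11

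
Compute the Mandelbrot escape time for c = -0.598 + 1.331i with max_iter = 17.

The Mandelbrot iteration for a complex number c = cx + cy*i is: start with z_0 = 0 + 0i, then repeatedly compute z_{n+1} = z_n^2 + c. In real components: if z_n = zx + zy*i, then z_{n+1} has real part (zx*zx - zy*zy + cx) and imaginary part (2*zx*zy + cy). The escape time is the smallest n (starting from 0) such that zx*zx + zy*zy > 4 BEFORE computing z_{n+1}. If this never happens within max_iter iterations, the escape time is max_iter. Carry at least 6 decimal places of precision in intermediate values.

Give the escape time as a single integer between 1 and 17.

Answer: 2

Derivation:
z_0 = 0 + 0i, c = -0.5980 + 1.3310i
Iter 1: z = -0.5980 + 1.3310i, |z|^2 = 2.1292
Iter 2: z = -2.0120 + -0.2609i, |z|^2 = 4.1160
Escaped at iteration 2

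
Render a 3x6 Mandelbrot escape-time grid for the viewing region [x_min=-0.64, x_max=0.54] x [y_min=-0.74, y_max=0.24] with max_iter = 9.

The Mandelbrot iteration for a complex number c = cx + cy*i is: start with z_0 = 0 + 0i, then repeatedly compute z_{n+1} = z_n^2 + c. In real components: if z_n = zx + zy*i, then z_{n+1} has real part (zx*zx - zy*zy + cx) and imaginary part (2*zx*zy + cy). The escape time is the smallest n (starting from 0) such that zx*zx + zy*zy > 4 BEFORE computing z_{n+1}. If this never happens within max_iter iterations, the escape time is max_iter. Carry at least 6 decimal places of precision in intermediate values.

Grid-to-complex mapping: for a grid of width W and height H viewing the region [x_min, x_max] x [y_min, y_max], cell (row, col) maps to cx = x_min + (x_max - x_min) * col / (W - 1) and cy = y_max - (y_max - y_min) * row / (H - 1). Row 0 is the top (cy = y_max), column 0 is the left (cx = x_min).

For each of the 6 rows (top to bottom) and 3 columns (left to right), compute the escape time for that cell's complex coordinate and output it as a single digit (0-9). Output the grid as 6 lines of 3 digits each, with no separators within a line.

Answer: 994
994
994
994
894
593

Derivation:
(row=0, col=0): c = -0.6400 + 0.2400i → escape time 9
(row=0, col=1): c = -0.0500 + 0.2400i → escape time 9
(row=0, col=2): c = 0.5400 + 0.2400i → escape time 4
(row=1, col=0): c = -0.6400 + 0.0440i → escape time 9
(row=1, col=1): c = -0.0500 + 0.0440i → escape time 9
(row=1, col=2): c = 0.5400 + 0.0440i → escape time 4
(row=2, col=0): c = -0.6400 + -0.1520i → escape time 9
(row=2, col=1): c = -0.0500 + -0.1520i → escape time 9
(row=2, col=2): c = 0.5400 + -0.1520i → escape time 4
(row=3, col=0): c = -0.6400 + -0.3480i → escape time 9
(row=3, col=1): c = -0.0500 + -0.3480i → escape time 9
(row=3, col=2): c = 0.5400 + -0.3480i → escape time 4
(row=4, col=0): c = -0.6400 + -0.5440i → escape time 8
(row=4, col=1): c = -0.0500 + -0.5440i → escape time 9
(row=4, col=2): c = 0.5400 + -0.5440i → escape time 4
(row=5, col=0): c = -0.6400 + -0.7400i → escape time 5
(row=5, col=1): c = -0.0500 + -0.7400i → escape time 9
(row=5, col=2): c = 0.5400 + -0.7400i → escape time 3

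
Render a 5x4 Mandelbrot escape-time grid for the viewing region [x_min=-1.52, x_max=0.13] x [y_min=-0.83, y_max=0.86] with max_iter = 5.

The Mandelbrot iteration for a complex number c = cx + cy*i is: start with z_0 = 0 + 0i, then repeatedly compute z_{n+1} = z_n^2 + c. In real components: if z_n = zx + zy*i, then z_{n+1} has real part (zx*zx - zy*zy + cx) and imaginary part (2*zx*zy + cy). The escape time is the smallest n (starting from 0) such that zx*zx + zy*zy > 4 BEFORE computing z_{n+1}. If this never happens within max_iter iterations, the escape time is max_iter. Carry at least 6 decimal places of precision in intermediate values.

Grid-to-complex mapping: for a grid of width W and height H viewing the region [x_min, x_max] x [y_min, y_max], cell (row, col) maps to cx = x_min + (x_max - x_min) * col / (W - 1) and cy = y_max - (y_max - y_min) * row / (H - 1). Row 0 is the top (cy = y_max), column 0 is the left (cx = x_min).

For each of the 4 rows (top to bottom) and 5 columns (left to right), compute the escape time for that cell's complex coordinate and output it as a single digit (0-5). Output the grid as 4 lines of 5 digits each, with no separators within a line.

(row=0, col=0): c = -1.5200 + 0.8600i → escape time 3
(row=0, col=1): c = -1.1075 + 0.8600i → escape time 3
(row=0, col=2): c = -0.6950 + 0.8600i → escape time 4
(row=0, col=3): c = -0.2825 + 0.8600i → escape time 5
(row=0, col=4): c = 0.1300 + 0.8600i → escape time 5
(row=1, col=0): c = -1.5200 + 0.2967i → escape time 5
(row=1, col=1): c = -1.1075 + 0.2967i → escape time 5
(row=1, col=2): c = -0.6950 + 0.2967i → escape time 5
(row=1, col=3): c = -0.2825 + 0.2967i → escape time 5
(row=1, col=4): c = 0.1300 + 0.2967i → escape time 5
(row=2, col=0): c = -1.5200 + -0.2667i → escape time 5
(row=2, col=1): c = -1.1075 + -0.2667i → escape time 5
(row=2, col=2): c = -0.6950 + -0.2667i → escape time 5
(row=2, col=3): c = -0.2825 + -0.2667i → escape time 5
(row=2, col=4): c = 0.1300 + -0.2667i → escape time 5
(row=3, col=0): c = -1.5200 + -0.8300i → escape time 3
(row=3, col=1): c = -1.1075 + -0.8300i → escape time 3
(row=3, col=2): c = -0.6950 + -0.8300i → escape time 4
(row=3, col=3): c = -0.2825 + -0.8300i → escape time 5
(row=3, col=4): c = 0.1300 + -0.8300i → escape time 5

Answer: 33455
55555
55555
33455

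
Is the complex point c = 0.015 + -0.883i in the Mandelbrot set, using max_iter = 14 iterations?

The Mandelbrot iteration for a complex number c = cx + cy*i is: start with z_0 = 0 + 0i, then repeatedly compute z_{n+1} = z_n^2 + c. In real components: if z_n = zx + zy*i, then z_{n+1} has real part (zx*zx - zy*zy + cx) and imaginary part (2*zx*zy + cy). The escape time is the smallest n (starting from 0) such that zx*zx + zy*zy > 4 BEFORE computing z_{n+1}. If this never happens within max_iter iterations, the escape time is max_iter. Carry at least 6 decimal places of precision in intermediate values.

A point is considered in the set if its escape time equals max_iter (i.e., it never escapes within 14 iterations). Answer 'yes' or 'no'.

z_0 = 0 + 0i, c = 0.0150 + -0.8830i
Iter 1: z = 0.0150 + -0.8830i, |z|^2 = 0.7799
Iter 2: z = -0.7645 + -0.9095i, |z|^2 = 1.4116
Iter 3: z = -0.2278 + 0.5075i, |z|^2 = 0.3095
Iter 4: z = -0.1907 + -1.1142i, |z|^2 = 1.2778
Iter 5: z = -1.1901 + -0.4580i, |z|^2 = 1.6260
Iter 6: z = 1.2215 + 0.2071i, |z|^2 = 1.5350
Iter 7: z = 1.4642 + -0.3771i, |z|^2 = 2.2862
Iter 8: z = 2.0168 + -1.9873i, |z|^2 = 8.0167
Escaped at iteration 8

Answer: no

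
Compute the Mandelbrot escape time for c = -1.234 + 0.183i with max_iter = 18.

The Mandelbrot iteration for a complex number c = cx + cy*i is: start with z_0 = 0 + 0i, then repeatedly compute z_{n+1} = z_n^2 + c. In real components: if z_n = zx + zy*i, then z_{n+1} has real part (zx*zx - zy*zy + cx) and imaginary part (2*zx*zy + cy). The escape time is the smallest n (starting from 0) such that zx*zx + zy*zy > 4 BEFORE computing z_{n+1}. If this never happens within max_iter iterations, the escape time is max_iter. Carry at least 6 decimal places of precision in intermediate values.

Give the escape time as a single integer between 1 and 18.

z_0 = 0 + 0i, c = -1.2340 + 0.1830i
Iter 1: z = -1.2340 + 0.1830i, |z|^2 = 1.5562
Iter 2: z = 0.2553 + -0.2686i, |z|^2 = 0.1373
Iter 3: z = -1.2410 + 0.0458i, |z|^2 = 1.5422
Iter 4: z = 0.3040 + 0.0692i, |z|^2 = 0.0972
Iter 5: z = -1.1464 + 0.2251i, |z|^2 = 1.3648
Iter 6: z = 0.0295 + -0.3330i, |z|^2 = 0.1118
Iter 7: z = -1.3440 + 0.1633i, |z|^2 = 1.8331
Iter 8: z = 0.5458 + -0.2561i, |z|^2 = 0.3635
Iter 9: z = -1.0017 + -0.0965i, |z|^2 = 1.0127
Iter 10: z = -0.2399 + 0.3764i, |z|^2 = 0.1992
Iter 11: z = -1.3181 + 0.0024i, |z|^2 = 1.7374
Iter 12: z = 0.5034 + 0.1767i, |z|^2 = 0.2846
Iter 13: z = -1.0118 + 0.3609i, |z|^2 = 1.1540
Iter 14: z = -0.3405 + -0.5472i, |z|^2 = 0.4154
Iter 15: z = -1.4176 + 0.5556i, |z|^2 = 2.3182
Iter 16: z = 0.4668 + -1.3923i, |z|^2 = 2.1563
Iter 17: z = -2.9546 + -1.1167i, |z|^2 = 9.9766
Escaped at iteration 17

Answer: 17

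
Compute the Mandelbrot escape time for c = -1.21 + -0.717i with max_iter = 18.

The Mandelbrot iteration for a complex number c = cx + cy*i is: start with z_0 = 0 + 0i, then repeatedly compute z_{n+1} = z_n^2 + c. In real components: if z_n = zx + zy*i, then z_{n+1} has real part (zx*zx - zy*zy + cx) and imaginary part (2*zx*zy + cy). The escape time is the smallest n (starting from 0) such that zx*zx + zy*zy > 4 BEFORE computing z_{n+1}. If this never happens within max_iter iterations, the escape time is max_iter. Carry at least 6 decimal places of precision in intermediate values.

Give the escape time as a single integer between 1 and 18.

z_0 = 0 + 0i, c = -1.2100 + -0.7170i
Iter 1: z = -1.2100 + -0.7170i, |z|^2 = 1.9782
Iter 2: z = -0.2600 + 1.0181i, |z|^2 = 1.1042
Iter 3: z = -2.1790 + -1.2464i, |z|^2 = 6.3016
Escaped at iteration 3

Answer: 3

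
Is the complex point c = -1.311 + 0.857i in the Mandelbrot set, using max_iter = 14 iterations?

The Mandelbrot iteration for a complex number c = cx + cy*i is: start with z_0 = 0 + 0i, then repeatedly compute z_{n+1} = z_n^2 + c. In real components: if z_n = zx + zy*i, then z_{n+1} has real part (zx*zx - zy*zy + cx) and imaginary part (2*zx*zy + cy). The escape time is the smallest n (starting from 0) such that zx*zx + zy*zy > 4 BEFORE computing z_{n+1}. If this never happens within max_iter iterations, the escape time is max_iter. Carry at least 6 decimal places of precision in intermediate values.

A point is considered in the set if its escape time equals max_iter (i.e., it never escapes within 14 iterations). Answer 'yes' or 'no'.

Answer: no

Derivation:
z_0 = 0 + 0i, c = -1.3110 + 0.8570i
Iter 1: z = -1.3110 + 0.8570i, |z|^2 = 2.4532
Iter 2: z = -0.3267 + -1.3901i, |z|^2 = 2.0390
Iter 3: z = -3.1365 + 1.7653i, |z|^2 = 12.9540
Escaped at iteration 3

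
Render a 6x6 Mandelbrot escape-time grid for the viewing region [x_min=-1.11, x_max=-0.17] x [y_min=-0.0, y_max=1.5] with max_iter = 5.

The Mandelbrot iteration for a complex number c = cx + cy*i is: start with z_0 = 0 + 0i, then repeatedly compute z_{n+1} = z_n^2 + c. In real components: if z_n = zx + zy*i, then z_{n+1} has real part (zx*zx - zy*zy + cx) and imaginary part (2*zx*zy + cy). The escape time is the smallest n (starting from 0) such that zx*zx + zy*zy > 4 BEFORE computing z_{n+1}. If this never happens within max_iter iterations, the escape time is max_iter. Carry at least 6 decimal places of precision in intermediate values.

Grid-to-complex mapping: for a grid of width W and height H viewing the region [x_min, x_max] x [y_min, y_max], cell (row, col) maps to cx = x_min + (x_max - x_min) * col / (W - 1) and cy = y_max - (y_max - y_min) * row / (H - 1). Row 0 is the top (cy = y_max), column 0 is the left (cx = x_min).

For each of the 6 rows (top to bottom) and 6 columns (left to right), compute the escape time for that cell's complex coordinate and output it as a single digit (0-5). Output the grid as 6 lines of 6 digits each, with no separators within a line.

Answer: 222222
333333
334455
455555
555555
555555

Derivation:
(row=0, col=0): c = -1.1100 + 1.5000i → escape time 2
(row=0, col=1): c = -0.9220 + 1.5000i → escape time 2
(row=0, col=2): c = -0.7340 + 1.5000i → escape time 2
(row=0, col=3): c = -0.5460 + 1.5000i → escape time 2
(row=0, col=4): c = -0.3580 + 1.5000i → escape time 2
(row=0, col=5): c = -0.1700 + 1.5000i → escape time 2
(row=1, col=0): c = -1.1100 + 1.2000i → escape time 3
(row=1, col=1): c = -0.9220 + 1.2000i → escape time 3
(row=1, col=2): c = -0.7340 + 1.2000i → escape time 3
(row=1, col=3): c = -0.5460 + 1.2000i → escape time 3
(row=1, col=4): c = -0.3580 + 1.2000i → escape time 3
(row=1, col=5): c = -0.1700 + 1.2000i → escape time 3
(row=2, col=0): c = -1.1100 + 0.9000i → escape time 3
(row=2, col=1): c = -0.9220 + 0.9000i → escape time 3
(row=2, col=2): c = -0.7340 + 0.9000i → escape time 4
(row=2, col=3): c = -0.5460 + 0.9000i → escape time 4
(row=2, col=4): c = -0.3580 + 0.9000i → escape time 5
(row=2, col=5): c = -0.1700 + 0.9000i → escape time 5
(row=3, col=0): c = -1.1100 + 0.6000i → escape time 4
(row=3, col=1): c = -0.9220 + 0.6000i → escape time 5
(row=3, col=2): c = -0.7340 + 0.6000i → escape time 5
(row=3, col=3): c = -0.5460 + 0.6000i → escape time 5
(row=3, col=4): c = -0.3580 + 0.6000i → escape time 5
(row=3, col=5): c = -0.1700 + 0.6000i → escape time 5
(row=4, col=0): c = -1.1100 + 0.3000i → escape time 5
(row=4, col=1): c = -0.9220 + 0.3000i → escape time 5
(row=4, col=2): c = -0.7340 + 0.3000i → escape time 5
(row=4, col=3): c = -0.5460 + 0.3000i → escape time 5
(row=4, col=4): c = -0.3580 + 0.3000i → escape time 5
(row=4, col=5): c = -0.1700 + 0.3000i → escape time 5
(row=5, col=0): c = -1.1100 + 0.0000i → escape time 5
(row=5, col=1): c = -0.9220 + 0.0000i → escape time 5
(row=5, col=2): c = -0.7340 + 0.0000i → escape time 5
(row=5, col=3): c = -0.5460 + 0.0000i → escape time 5
(row=5, col=4): c = -0.3580 + 0.0000i → escape time 5
(row=5, col=5): c = -0.1700 + 0.0000i → escape time 5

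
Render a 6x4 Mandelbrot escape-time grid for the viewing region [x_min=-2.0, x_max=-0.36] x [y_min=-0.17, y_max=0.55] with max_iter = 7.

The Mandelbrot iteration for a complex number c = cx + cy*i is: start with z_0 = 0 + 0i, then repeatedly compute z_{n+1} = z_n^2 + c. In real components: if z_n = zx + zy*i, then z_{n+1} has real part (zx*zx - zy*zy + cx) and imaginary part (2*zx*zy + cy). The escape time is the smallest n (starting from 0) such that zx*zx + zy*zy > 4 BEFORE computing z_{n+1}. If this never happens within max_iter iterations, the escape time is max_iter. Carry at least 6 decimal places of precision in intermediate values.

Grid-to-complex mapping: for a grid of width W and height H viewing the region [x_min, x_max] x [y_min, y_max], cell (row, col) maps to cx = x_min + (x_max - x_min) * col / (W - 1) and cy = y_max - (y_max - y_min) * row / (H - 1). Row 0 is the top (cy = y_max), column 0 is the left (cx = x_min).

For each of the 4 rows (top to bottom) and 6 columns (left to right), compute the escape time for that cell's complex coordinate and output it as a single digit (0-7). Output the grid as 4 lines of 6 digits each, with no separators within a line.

(row=0, col=0): c = -2.0000 + 0.5500i → escape time 1
(row=0, col=1): c = -1.6720 + 0.5500i → escape time 3
(row=0, col=2): c = -1.3440 + 0.5500i → escape time 3
(row=0, col=3): c = -1.0160 + 0.5500i → escape time 5
(row=0, col=4): c = -0.6880 + 0.5500i → escape time 7
(row=0, col=5): c = -0.3600 + 0.5500i → escape time 7
(row=1, col=0): c = -2.0000 + 0.3100i → escape time 1
(row=1, col=1): c = -1.6720 + 0.3100i → escape time 4
(row=1, col=2): c = -1.3440 + 0.3100i → escape time 6
(row=1, col=3): c = -1.0160 + 0.3100i → escape time 7
(row=1, col=4): c = -0.6880 + 0.3100i → escape time 7
(row=1, col=5): c = -0.3600 + 0.3100i → escape time 7
(row=2, col=0): c = -2.0000 + 0.0700i → escape time 1
(row=2, col=1): c = -1.6720 + 0.0700i → escape time 6
(row=2, col=2): c = -1.3440 + 0.0700i → escape time 7
(row=2, col=3): c = -1.0160 + 0.0700i → escape time 7
(row=2, col=4): c = -0.6880 + 0.0700i → escape time 7
(row=2, col=5): c = -0.3600 + 0.0700i → escape time 7
(row=3, col=0): c = -2.0000 + -0.1700i → escape time 1
(row=3, col=1): c = -1.6720 + -0.1700i → escape time 4
(row=3, col=2): c = -1.3440 + -0.1700i → escape time 7
(row=3, col=3): c = -1.0160 + -0.1700i → escape time 7
(row=3, col=4): c = -0.6880 + -0.1700i → escape time 7
(row=3, col=5): c = -0.3600 + -0.1700i → escape time 7

Answer: 133577
146777
167777
147777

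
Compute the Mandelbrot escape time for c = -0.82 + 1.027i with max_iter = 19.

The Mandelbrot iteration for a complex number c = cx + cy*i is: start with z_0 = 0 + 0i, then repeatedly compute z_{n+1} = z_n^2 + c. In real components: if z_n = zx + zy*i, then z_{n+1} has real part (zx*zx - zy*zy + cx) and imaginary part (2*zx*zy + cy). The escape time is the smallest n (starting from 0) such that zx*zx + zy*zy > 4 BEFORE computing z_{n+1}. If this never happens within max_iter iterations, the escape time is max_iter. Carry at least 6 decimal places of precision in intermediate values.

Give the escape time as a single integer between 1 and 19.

Answer: 3

Derivation:
z_0 = 0 + 0i, c = -0.8200 + 1.0270i
Iter 1: z = -0.8200 + 1.0270i, |z|^2 = 1.7271
Iter 2: z = -1.2023 + -0.6573i, |z|^2 = 1.8776
Iter 3: z = 0.1936 + 2.6075i, |z|^2 = 6.8367
Escaped at iteration 3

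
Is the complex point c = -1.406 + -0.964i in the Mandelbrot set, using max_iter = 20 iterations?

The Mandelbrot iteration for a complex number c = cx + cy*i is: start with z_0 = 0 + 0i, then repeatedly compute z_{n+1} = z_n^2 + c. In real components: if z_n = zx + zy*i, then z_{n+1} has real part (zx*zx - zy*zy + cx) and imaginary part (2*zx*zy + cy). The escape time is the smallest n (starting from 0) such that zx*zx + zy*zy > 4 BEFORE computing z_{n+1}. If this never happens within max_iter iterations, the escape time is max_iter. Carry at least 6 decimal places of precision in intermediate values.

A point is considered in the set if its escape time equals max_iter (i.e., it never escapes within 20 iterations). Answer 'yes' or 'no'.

z_0 = 0 + 0i, c = -1.4060 + -0.9640i
Iter 1: z = -1.4060 + -0.9640i, |z|^2 = 2.9061
Iter 2: z = -0.3585 + 1.7468i, |z|^2 = 3.1797
Iter 3: z = -4.3287 + -2.2163i, |z|^2 = 23.6496
Escaped at iteration 3

Answer: no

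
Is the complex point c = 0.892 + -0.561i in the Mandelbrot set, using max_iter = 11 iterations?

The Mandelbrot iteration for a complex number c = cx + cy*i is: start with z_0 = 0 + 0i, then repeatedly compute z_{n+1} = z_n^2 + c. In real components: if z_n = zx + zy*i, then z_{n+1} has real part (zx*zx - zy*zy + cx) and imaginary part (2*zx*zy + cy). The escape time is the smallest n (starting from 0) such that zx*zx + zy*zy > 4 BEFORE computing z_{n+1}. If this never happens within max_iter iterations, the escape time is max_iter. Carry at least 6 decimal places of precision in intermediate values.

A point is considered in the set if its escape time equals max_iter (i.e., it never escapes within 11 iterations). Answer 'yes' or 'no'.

Answer: no

Derivation:
z_0 = 0 + 0i, c = 0.8920 + -0.5610i
Iter 1: z = 0.8920 + -0.5610i, |z|^2 = 1.1104
Iter 2: z = 1.3729 + -1.5618i, |z|^2 = 4.3243
Escaped at iteration 2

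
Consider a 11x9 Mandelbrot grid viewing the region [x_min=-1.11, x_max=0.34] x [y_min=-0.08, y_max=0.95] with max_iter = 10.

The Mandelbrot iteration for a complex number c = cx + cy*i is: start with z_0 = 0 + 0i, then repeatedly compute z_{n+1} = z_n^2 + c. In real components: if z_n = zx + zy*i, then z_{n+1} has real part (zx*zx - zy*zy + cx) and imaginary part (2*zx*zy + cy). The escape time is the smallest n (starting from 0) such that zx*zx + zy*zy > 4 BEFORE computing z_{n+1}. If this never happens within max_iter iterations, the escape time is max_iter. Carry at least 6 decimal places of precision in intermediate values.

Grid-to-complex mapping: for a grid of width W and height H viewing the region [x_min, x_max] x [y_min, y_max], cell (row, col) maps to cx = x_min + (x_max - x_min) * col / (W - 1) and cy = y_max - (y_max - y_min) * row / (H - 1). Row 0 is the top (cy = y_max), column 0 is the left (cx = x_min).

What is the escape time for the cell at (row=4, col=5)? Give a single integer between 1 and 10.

z_0 = 0 + 0i, c = -0.3850 + 0.4350i
Iter 1: z = -0.3850 + 0.4350i, |z|^2 = 0.3374
Iter 2: z = -0.4260 + 0.1000i, |z|^2 = 0.1915
Iter 3: z = -0.2135 + 0.3498i, |z|^2 = 0.1679
Iter 4: z = -0.4617 + 0.2856i, |z|^2 = 0.2948
Iter 5: z = -0.2534 + 0.1712i, |z|^2 = 0.0935
Iter 6: z = -0.3501 + 0.3482i, |z|^2 = 0.2438
Iter 7: z = -0.3837 + 0.1912i, |z|^2 = 0.1838
Iter 8: z = -0.2743 + 0.2883i, |z|^2 = 0.1584
Iter 9: z = -0.3929 + 0.2768i, |z|^2 = 0.2310

Answer: 10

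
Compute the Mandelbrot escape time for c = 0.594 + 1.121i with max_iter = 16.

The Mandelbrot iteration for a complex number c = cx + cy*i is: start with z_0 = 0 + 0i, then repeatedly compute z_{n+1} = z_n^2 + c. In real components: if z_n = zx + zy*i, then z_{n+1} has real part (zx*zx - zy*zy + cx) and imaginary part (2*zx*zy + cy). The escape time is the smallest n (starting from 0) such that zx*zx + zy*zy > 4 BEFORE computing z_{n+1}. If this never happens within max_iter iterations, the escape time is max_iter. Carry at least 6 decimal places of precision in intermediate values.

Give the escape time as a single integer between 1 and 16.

Answer: 2

Derivation:
z_0 = 0 + 0i, c = 0.5940 + 1.1210i
Iter 1: z = 0.5940 + 1.1210i, |z|^2 = 1.6095
Iter 2: z = -0.3098 + 2.4527i, |z|^2 = 6.1120
Escaped at iteration 2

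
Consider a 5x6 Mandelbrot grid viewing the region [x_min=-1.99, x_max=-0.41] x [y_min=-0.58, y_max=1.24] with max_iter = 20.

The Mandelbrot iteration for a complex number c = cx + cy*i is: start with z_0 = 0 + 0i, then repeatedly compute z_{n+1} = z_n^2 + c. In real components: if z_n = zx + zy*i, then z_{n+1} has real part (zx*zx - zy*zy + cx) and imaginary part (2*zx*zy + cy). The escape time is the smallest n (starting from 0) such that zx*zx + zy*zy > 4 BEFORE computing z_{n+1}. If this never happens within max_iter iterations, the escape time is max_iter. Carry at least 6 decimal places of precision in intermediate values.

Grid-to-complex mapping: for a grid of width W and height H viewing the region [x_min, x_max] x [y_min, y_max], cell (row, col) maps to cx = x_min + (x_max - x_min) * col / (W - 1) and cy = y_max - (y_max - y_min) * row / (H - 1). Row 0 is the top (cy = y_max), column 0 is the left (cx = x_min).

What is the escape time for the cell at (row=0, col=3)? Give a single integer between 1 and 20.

z_0 = 0 + 0i, c = -0.8050 + 1.2400i
Iter 1: z = -0.8050 + 1.2400i, |z|^2 = 2.1856
Iter 2: z = -1.6946 + -0.7564i, |z|^2 = 3.4437
Iter 3: z = 1.4944 + 3.8036i, |z|^2 = 16.7004
Escaped at iteration 3

Answer: 3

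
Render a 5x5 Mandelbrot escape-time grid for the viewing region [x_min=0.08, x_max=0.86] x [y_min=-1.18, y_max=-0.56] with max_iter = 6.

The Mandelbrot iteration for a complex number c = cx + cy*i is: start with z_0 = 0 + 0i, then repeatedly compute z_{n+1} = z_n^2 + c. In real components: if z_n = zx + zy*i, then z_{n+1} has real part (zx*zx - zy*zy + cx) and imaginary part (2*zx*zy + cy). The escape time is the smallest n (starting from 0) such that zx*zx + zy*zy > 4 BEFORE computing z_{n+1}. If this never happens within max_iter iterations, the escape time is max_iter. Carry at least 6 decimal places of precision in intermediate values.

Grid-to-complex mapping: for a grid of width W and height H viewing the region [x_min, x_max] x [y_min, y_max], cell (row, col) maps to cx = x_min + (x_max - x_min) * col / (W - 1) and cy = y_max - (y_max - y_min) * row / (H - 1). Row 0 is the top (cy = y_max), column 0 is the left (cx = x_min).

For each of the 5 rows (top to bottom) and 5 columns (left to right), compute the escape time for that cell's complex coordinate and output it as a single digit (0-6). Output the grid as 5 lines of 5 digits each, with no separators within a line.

Answer: 66533
66432
54322
43222
32222

Derivation:
(row=0, col=0): c = 0.0800 + -0.5600i → escape time 6
(row=0, col=1): c = 0.2750 + -0.5600i → escape time 6
(row=0, col=2): c = 0.4700 + -0.5600i → escape time 5
(row=0, col=3): c = 0.6650 + -0.5600i → escape time 3
(row=0, col=4): c = 0.8600 + -0.5600i → escape time 3
(row=1, col=0): c = 0.0800 + -0.7150i → escape time 6
(row=1, col=1): c = 0.2750 + -0.7150i → escape time 6
(row=1, col=2): c = 0.4700 + -0.7150i → escape time 4
(row=1, col=3): c = 0.6650 + -0.7150i → escape time 3
(row=1, col=4): c = 0.8600 + -0.7150i → escape time 2
(row=2, col=0): c = 0.0800 + -0.8700i → escape time 5
(row=2, col=1): c = 0.2750 + -0.8700i → escape time 4
(row=2, col=2): c = 0.4700 + -0.8700i → escape time 3
(row=2, col=3): c = 0.6650 + -0.8700i → escape time 2
(row=2, col=4): c = 0.8600 + -0.8700i → escape time 2
(row=3, col=0): c = 0.0800 + -1.0250i → escape time 4
(row=3, col=1): c = 0.2750 + -1.0250i → escape time 3
(row=3, col=2): c = 0.4700 + -1.0250i → escape time 2
(row=3, col=3): c = 0.6650 + -1.0250i → escape time 2
(row=3, col=4): c = 0.8600 + -1.0250i → escape time 2
(row=4, col=0): c = 0.0800 + -1.1800i → escape time 3
(row=4, col=1): c = 0.2750 + -1.1800i → escape time 2
(row=4, col=2): c = 0.4700 + -1.1800i → escape time 2
(row=4, col=3): c = 0.6650 + -1.1800i → escape time 2
(row=4, col=4): c = 0.8600 + -1.1800i → escape time 2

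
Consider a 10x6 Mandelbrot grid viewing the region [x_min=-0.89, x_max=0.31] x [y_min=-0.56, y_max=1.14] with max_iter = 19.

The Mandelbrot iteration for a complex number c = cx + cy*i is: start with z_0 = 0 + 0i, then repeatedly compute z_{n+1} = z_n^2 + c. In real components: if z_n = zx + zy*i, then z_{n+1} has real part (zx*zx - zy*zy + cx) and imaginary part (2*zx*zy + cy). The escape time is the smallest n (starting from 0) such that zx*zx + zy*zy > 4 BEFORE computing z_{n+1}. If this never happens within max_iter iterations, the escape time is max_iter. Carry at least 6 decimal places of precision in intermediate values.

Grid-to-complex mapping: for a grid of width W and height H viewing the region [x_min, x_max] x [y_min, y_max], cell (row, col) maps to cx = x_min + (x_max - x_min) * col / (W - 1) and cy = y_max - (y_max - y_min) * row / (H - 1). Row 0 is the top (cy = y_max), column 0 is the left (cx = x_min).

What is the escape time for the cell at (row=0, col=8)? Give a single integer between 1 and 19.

Answer: 3

Derivation:
z_0 = 0 + 0i, c = 0.1767 + 1.1400i
Iter 1: z = 0.1767 + 1.1400i, |z|^2 = 1.3308
Iter 2: z = -1.0917 + 1.5428i, |z|^2 = 3.5721
Iter 3: z = -1.0117 + -2.2286i, |z|^2 = 5.9903
Escaped at iteration 3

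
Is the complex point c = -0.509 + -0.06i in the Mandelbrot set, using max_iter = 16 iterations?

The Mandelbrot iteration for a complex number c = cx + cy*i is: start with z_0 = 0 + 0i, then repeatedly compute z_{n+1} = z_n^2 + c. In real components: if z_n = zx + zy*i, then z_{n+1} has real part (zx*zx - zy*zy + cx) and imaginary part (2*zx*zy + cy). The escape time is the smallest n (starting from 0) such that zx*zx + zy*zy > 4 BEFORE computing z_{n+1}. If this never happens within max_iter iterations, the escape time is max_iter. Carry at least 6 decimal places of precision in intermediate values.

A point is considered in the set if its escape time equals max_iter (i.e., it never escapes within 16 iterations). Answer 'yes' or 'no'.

Answer: yes

Derivation:
z_0 = 0 + 0i, c = -0.5090 + -0.0600i
Iter 1: z = -0.5090 + -0.0600i, |z|^2 = 0.2627
Iter 2: z = -0.2535 + 0.0011i, |z|^2 = 0.0643
Iter 3: z = -0.4447 + -0.0605i, |z|^2 = 0.2015
Iter 4: z = -0.3149 + -0.0061i, |z|^2 = 0.0992
Iter 5: z = -0.4099 + -0.0561i, |z|^2 = 0.1712
Iter 6: z = -0.3441 + -0.0140i, |z|^2 = 0.1186
Iter 7: z = -0.3908 + -0.0504i, |z|^2 = 0.1552
Iter 8: z = -0.3588 + -0.0206i, |z|^2 = 0.1292
Iter 9: z = -0.3807 + -0.0452i, |z|^2 = 0.1469
Iter 10: z = -0.3661 + -0.0256i, |z|^2 = 0.1347
Iter 11: z = -0.3756 + -0.0413i, |z|^2 = 0.1428
Iter 12: z = -0.3696 + -0.0290i, |z|^2 = 0.1375
Iter 13: z = -0.3732 + -0.0386i, |z|^2 = 0.1408
Iter 14: z = -0.3712 + -0.0312i, |z|^2 = 0.1388
Iter 15: z = -0.3722 + -0.0368i, |z|^2 = 0.1399
Did not escape in 16 iterations → in set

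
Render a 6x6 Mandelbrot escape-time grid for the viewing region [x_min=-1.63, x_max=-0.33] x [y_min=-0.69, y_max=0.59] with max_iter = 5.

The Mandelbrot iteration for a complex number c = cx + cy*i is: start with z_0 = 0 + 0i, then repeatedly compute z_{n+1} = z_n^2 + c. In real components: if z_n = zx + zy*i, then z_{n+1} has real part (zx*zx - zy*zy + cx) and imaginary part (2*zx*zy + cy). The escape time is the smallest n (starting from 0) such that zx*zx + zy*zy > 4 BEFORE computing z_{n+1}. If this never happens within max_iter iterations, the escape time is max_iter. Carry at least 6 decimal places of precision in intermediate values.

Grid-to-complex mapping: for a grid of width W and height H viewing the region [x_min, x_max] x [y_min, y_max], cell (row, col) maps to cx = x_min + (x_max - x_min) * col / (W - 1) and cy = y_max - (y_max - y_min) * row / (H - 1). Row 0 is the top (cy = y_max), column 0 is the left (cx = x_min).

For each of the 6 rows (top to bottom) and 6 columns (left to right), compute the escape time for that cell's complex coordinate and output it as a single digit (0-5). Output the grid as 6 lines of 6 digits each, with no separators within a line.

Answer: 334555
455555
555555
555555
345555
333455

Derivation:
(row=0, col=0): c = -1.6300 + 0.5900i → escape time 3
(row=0, col=1): c = -1.3700 + 0.5900i → escape time 3
(row=0, col=2): c = -1.1100 + 0.5900i → escape time 4
(row=0, col=3): c = -0.8500 + 0.5900i → escape time 5
(row=0, col=4): c = -0.5900 + 0.5900i → escape time 5
(row=0, col=5): c = -0.3300 + 0.5900i → escape time 5
(row=1, col=0): c = -1.6300 + 0.3340i → escape time 4
(row=1, col=1): c = -1.3700 + 0.3340i → escape time 5
(row=1, col=2): c = -1.1100 + 0.3340i → escape time 5
(row=1, col=3): c = -0.8500 + 0.3340i → escape time 5
(row=1, col=4): c = -0.5900 + 0.3340i → escape time 5
(row=1, col=5): c = -0.3300 + 0.3340i → escape time 5
(row=2, col=0): c = -1.6300 + 0.0780i → escape time 5
(row=2, col=1): c = -1.3700 + 0.0780i → escape time 5
(row=2, col=2): c = -1.1100 + 0.0780i → escape time 5
(row=2, col=3): c = -0.8500 + 0.0780i → escape time 5
(row=2, col=4): c = -0.5900 + 0.0780i → escape time 5
(row=2, col=5): c = -0.3300 + 0.0780i → escape time 5
(row=3, col=0): c = -1.6300 + -0.1780i → escape time 5
(row=3, col=1): c = -1.3700 + -0.1780i → escape time 5
(row=3, col=2): c = -1.1100 + -0.1780i → escape time 5
(row=3, col=3): c = -0.8500 + -0.1780i → escape time 5
(row=3, col=4): c = -0.5900 + -0.1780i → escape time 5
(row=3, col=5): c = -0.3300 + -0.1780i → escape time 5
(row=4, col=0): c = -1.6300 + -0.4340i → escape time 3
(row=4, col=1): c = -1.3700 + -0.4340i → escape time 4
(row=4, col=2): c = -1.1100 + -0.4340i → escape time 5
(row=4, col=3): c = -0.8500 + -0.4340i → escape time 5
(row=4, col=4): c = -0.5900 + -0.4340i → escape time 5
(row=4, col=5): c = -0.3300 + -0.4340i → escape time 5
(row=5, col=0): c = -1.6300 + -0.6900i → escape time 3
(row=5, col=1): c = -1.3700 + -0.6900i → escape time 3
(row=5, col=2): c = -1.1100 + -0.6900i → escape time 3
(row=5, col=3): c = -0.8500 + -0.6900i → escape time 4
(row=5, col=4): c = -0.5900 + -0.6900i → escape time 5
(row=5, col=5): c = -0.3300 + -0.6900i → escape time 5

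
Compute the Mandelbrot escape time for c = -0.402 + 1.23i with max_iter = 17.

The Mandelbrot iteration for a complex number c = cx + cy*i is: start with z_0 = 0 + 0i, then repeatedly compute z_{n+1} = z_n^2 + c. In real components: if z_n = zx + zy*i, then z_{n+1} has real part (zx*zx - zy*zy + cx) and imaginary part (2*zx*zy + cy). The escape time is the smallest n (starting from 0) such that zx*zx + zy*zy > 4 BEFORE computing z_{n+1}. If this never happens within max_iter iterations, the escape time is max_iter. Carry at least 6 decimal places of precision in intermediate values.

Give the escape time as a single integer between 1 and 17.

z_0 = 0 + 0i, c = -0.4020 + 1.2300i
Iter 1: z = -0.4020 + 1.2300i, |z|^2 = 1.6745
Iter 2: z = -1.7533 + 0.2411i, |z|^2 = 3.1322
Iter 3: z = 2.6139 + 0.3846i, |z|^2 = 6.9806
Escaped at iteration 3

Answer: 3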